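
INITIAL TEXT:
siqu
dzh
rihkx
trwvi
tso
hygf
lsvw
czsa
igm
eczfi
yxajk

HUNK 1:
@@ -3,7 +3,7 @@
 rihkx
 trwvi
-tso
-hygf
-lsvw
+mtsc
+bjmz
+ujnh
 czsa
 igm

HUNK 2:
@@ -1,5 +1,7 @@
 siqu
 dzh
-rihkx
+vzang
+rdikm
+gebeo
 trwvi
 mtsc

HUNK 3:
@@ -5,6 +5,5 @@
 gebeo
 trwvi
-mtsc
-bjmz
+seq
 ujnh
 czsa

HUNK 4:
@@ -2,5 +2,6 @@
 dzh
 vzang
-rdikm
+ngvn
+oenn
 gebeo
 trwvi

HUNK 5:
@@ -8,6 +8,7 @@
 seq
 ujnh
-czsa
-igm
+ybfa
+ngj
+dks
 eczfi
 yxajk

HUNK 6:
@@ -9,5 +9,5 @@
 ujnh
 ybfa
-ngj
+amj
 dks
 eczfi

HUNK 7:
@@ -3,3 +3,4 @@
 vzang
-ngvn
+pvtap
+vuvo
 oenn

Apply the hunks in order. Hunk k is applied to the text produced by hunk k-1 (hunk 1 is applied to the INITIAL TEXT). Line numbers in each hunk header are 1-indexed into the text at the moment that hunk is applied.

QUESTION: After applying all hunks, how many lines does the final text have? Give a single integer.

Hunk 1: at line 3 remove [tso,hygf,lsvw] add [mtsc,bjmz,ujnh] -> 11 lines: siqu dzh rihkx trwvi mtsc bjmz ujnh czsa igm eczfi yxajk
Hunk 2: at line 1 remove [rihkx] add [vzang,rdikm,gebeo] -> 13 lines: siqu dzh vzang rdikm gebeo trwvi mtsc bjmz ujnh czsa igm eczfi yxajk
Hunk 3: at line 5 remove [mtsc,bjmz] add [seq] -> 12 lines: siqu dzh vzang rdikm gebeo trwvi seq ujnh czsa igm eczfi yxajk
Hunk 4: at line 2 remove [rdikm] add [ngvn,oenn] -> 13 lines: siqu dzh vzang ngvn oenn gebeo trwvi seq ujnh czsa igm eczfi yxajk
Hunk 5: at line 8 remove [czsa,igm] add [ybfa,ngj,dks] -> 14 lines: siqu dzh vzang ngvn oenn gebeo trwvi seq ujnh ybfa ngj dks eczfi yxajk
Hunk 6: at line 9 remove [ngj] add [amj] -> 14 lines: siqu dzh vzang ngvn oenn gebeo trwvi seq ujnh ybfa amj dks eczfi yxajk
Hunk 7: at line 3 remove [ngvn] add [pvtap,vuvo] -> 15 lines: siqu dzh vzang pvtap vuvo oenn gebeo trwvi seq ujnh ybfa amj dks eczfi yxajk
Final line count: 15

Answer: 15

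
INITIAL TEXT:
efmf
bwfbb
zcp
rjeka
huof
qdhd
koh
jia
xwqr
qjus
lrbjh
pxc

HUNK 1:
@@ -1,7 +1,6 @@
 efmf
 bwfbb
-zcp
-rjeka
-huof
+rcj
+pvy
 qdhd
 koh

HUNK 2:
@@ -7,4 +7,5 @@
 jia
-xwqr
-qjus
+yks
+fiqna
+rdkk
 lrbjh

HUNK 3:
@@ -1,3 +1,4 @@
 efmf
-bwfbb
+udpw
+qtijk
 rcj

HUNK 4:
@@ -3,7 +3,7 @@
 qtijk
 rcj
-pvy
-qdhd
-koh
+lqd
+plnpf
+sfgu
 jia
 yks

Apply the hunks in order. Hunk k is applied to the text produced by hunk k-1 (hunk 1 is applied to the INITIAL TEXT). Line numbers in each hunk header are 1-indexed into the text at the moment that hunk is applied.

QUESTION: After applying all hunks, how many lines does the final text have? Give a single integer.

Hunk 1: at line 1 remove [zcp,rjeka,huof] add [rcj,pvy] -> 11 lines: efmf bwfbb rcj pvy qdhd koh jia xwqr qjus lrbjh pxc
Hunk 2: at line 7 remove [xwqr,qjus] add [yks,fiqna,rdkk] -> 12 lines: efmf bwfbb rcj pvy qdhd koh jia yks fiqna rdkk lrbjh pxc
Hunk 3: at line 1 remove [bwfbb] add [udpw,qtijk] -> 13 lines: efmf udpw qtijk rcj pvy qdhd koh jia yks fiqna rdkk lrbjh pxc
Hunk 4: at line 3 remove [pvy,qdhd,koh] add [lqd,plnpf,sfgu] -> 13 lines: efmf udpw qtijk rcj lqd plnpf sfgu jia yks fiqna rdkk lrbjh pxc
Final line count: 13

Answer: 13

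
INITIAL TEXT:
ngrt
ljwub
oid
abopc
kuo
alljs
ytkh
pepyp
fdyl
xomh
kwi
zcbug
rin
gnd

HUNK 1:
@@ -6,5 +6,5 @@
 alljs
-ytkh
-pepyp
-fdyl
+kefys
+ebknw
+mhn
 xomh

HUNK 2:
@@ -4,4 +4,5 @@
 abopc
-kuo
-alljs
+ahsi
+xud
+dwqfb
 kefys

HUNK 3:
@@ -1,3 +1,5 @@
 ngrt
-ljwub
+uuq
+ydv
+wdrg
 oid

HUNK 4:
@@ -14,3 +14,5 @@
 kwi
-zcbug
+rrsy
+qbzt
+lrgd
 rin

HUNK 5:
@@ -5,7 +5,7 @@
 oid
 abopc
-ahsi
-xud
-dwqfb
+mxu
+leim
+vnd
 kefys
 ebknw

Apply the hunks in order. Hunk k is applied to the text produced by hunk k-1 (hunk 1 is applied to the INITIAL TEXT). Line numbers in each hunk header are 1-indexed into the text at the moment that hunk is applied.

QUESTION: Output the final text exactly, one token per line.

Hunk 1: at line 6 remove [ytkh,pepyp,fdyl] add [kefys,ebknw,mhn] -> 14 lines: ngrt ljwub oid abopc kuo alljs kefys ebknw mhn xomh kwi zcbug rin gnd
Hunk 2: at line 4 remove [kuo,alljs] add [ahsi,xud,dwqfb] -> 15 lines: ngrt ljwub oid abopc ahsi xud dwqfb kefys ebknw mhn xomh kwi zcbug rin gnd
Hunk 3: at line 1 remove [ljwub] add [uuq,ydv,wdrg] -> 17 lines: ngrt uuq ydv wdrg oid abopc ahsi xud dwqfb kefys ebknw mhn xomh kwi zcbug rin gnd
Hunk 4: at line 14 remove [zcbug] add [rrsy,qbzt,lrgd] -> 19 lines: ngrt uuq ydv wdrg oid abopc ahsi xud dwqfb kefys ebknw mhn xomh kwi rrsy qbzt lrgd rin gnd
Hunk 5: at line 5 remove [ahsi,xud,dwqfb] add [mxu,leim,vnd] -> 19 lines: ngrt uuq ydv wdrg oid abopc mxu leim vnd kefys ebknw mhn xomh kwi rrsy qbzt lrgd rin gnd

Answer: ngrt
uuq
ydv
wdrg
oid
abopc
mxu
leim
vnd
kefys
ebknw
mhn
xomh
kwi
rrsy
qbzt
lrgd
rin
gnd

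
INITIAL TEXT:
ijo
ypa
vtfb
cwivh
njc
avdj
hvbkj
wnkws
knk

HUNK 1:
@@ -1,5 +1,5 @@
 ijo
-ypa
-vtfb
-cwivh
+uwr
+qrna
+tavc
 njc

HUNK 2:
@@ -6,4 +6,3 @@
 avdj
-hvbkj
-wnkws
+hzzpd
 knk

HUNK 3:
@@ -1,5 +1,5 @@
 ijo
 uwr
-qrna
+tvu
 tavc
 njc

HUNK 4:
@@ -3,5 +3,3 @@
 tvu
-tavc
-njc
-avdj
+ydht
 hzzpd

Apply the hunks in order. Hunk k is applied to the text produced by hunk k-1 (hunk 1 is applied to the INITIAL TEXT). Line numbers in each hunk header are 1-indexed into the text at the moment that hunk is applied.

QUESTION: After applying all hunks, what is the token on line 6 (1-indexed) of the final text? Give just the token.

Hunk 1: at line 1 remove [ypa,vtfb,cwivh] add [uwr,qrna,tavc] -> 9 lines: ijo uwr qrna tavc njc avdj hvbkj wnkws knk
Hunk 2: at line 6 remove [hvbkj,wnkws] add [hzzpd] -> 8 lines: ijo uwr qrna tavc njc avdj hzzpd knk
Hunk 3: at line 1 remove [qrna] add [tvu] -> 8 lines: ijo uwr tvu tavc njc avdj hzzpd knk
Hunk 4: at line 3 remove [tavc,njc,avdj] add [ydht] -> 6 lines: ijo uwr tvu ydht hzzpd knk
Final line 6: knk

Answer: knk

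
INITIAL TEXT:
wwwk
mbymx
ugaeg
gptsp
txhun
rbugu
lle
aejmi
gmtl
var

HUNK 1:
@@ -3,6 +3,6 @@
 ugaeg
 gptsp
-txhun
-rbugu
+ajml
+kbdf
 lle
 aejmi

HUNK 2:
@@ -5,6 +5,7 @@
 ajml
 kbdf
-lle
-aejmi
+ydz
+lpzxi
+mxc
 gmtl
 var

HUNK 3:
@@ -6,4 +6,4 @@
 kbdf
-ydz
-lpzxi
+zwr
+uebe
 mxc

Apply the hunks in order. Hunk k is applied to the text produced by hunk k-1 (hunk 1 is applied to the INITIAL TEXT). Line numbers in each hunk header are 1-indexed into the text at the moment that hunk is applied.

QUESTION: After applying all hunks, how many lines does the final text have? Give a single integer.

Answer: 11

Derivation:
Hunk 1: at line 3 remove [txhun,rbugu] add [ajml,kbdf] -> 10 lines: wwwk mbymx ugaeg gptsp ajml kbdf lle aejmi gmtl var
Hunk 2: at line 5 remove [lle,aejmi] add [ydz,lpzxi,mxc] -> 11 lines: wwwk mbymx ugaeg gptsp ajml kbdf ydz lpzxi mxc gmtl var
Hunk 3: at line 6 remove [ydz,lpzxi] add [zwr,uebe] -> 11 lines: wwwk mbymx ugaeg gptsp ajml kbdf zwr uebe mxc gmtl var
Final line count: 11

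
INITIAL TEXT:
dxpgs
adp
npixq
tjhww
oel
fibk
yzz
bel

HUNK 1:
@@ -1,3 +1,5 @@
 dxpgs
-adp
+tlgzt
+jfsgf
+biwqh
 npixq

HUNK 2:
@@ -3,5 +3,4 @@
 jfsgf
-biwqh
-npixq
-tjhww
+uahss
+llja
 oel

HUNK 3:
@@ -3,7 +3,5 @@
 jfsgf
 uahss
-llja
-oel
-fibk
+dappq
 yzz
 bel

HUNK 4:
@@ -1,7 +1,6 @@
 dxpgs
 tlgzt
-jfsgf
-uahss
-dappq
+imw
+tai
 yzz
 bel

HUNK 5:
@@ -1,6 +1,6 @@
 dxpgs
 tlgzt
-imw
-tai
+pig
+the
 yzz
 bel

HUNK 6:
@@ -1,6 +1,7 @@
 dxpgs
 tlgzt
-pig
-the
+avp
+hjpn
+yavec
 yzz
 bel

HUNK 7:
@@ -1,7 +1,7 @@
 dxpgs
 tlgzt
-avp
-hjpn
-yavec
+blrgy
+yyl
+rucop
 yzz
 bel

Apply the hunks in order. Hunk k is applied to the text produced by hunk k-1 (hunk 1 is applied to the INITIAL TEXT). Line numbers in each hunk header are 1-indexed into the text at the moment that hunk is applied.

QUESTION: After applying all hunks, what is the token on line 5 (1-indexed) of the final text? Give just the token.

Answer: rucop

Derivation:
Hunk 1: at line 1 remove [adp] add [tlgzt,jfsgf,biwqh] -> 10 lines: dxpgs tlgzt jfsgf biwqh npixq tjhww oel fibk yzz bel
Hunk 2: at line 3 remove [biwqh,npixq,tjhww] add [uahss,llja] -> 9 lines: dxpgs tlgzt jfsgf uahss llja oel fibk yzz bel
Hunk 3: at line 3 remove [llja,oel,fibk] add [dappq] -> 7 lines: dxpgs tlgzt jfsgf uahss dappq yzz bel
Hunk 4: at line 1 remove [jfsgf,uahss,dappq] add [imw,tai] -> 6 lines: dxpgs tlgzt imw tai yzz bel
Hunk 5: at line 1 remove [imw,tai] add [pig,the] -> 6 lines: dxpgs tlgzt pig the yzz bel
Hunk 6: at line 1 remove [pig,the] add [avp,hjpn,yavec] -> 7 lines: dxpgs tlgzt avp hjpn yavec yzz bel
Hunk 7: at line 1 remove [avp,hjpn,yavec] add [blrgy,yyl,rucop] -> 7 lines: dxpgs tlgzt blrgy yyl rucop yzz bel
Final line 5: rucop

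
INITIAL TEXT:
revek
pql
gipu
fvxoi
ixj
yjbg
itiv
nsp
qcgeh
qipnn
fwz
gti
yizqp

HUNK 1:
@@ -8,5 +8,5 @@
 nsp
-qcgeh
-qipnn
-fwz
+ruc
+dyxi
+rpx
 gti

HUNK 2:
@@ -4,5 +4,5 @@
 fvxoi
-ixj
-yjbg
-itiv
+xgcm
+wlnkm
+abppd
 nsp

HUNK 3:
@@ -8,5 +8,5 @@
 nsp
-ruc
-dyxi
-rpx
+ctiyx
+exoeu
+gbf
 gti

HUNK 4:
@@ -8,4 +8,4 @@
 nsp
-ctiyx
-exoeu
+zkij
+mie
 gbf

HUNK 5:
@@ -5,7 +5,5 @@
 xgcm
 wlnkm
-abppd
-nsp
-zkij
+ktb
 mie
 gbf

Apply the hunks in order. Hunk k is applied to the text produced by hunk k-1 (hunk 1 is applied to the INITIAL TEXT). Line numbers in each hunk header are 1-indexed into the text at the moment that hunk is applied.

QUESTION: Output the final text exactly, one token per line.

Answer: revek
pql
gipu
fvxoi
xgcm
wlnkm
ktb
mie
gbf
gti
yizqp

Derivation:
Hunk 1: at line 8 remove [qcgeh,qipnn,fwz] add [ruc,dyxi,rpx] -> 13 lines: revek pql gipu fvxoi ixj yjbg itiv nsp ruc dyxi rpx gti yizqp
Hunk 2: at line 4 remove [ixj,yjbg,itiv] add [xgcm,wlnkm,abppd] -> 13 lines: revek pql gipu fvxoi xgcm wlnkm abppd nsp ruc dyxi rpx gti yizqp
Hunk 3: at line 8 remove [ruc,dyxi,rpx] add [ctiyx,exoeu,gbf] -> 13 lines: revek pql gipu fvxoi xgcm wlnkm abppd nsp ctiyx exoeu gbf gti yizqp
Hunk 4: at line 8 remove [ctiyx,exoeu] add [zkij,mie] -> 13 lines: revek pql gipu fvxoi xgcm wlnkm abppd nsp zkij mie gbf gti yizqp
Hunk 5: at line 5 remove [abppd,nsp,zkij] add [ktb] -> 11 lines: revek pql gipu fvxoi xgcm wlnkm ktb mie gbf gti yizqp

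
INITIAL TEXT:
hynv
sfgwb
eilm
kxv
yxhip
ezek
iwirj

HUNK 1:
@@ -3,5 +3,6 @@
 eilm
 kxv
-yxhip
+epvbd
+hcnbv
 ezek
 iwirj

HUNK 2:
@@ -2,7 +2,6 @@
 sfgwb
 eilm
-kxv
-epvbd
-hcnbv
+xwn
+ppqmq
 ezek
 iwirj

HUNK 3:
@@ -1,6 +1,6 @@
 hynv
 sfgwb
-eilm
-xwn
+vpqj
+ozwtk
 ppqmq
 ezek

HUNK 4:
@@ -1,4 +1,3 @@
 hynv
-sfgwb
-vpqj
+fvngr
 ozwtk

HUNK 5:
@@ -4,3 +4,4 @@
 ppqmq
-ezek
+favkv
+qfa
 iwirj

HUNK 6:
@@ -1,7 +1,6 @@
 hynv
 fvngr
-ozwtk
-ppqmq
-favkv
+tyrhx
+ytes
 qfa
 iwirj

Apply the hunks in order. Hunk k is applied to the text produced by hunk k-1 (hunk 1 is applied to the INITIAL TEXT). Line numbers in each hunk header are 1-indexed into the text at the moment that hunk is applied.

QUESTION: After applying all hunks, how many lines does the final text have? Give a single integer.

Hunk 1: at line 3 remove [yxhip] add [epvbd,hcnbv] -> 8 lines: hynv sfgwb eilm kxv epvbd hcnbv ezek iwirj
Hunk 2: at line 2 remove [kxv,epvbd,hcnbv] add [xwn,ppqmq] -> 7 lines: hynv sfgwb eilm xwn ppqmq ezek iwirj
Hunk 3: at line 1 remove [eilm,xwn] add [vpqj,ozwtk] -> 7 lines: hynv sfgwb vpqj ozwtk ppqmq ezek iwirj
Hunk 4: at line 1 remove [sfgwb,vpqj] add [fvngr] -> 6 lines: hynv fvngr ozwtk ppqmq ezek iwirj
Hunk 5: at line 4 remove [ezek] add [favkv,qfa] -> 7 lines: hynv fvngr ozwtk ppqmq favkv qfa iwirj
Hunk 6: at line 1 remove [ozwtk,ppqmq,favkv] add [tyrhx,ytes] -> 6 lines: hynv fvngr tyrhx ytes qfa iwirj
Final line count: 6

Answer: 6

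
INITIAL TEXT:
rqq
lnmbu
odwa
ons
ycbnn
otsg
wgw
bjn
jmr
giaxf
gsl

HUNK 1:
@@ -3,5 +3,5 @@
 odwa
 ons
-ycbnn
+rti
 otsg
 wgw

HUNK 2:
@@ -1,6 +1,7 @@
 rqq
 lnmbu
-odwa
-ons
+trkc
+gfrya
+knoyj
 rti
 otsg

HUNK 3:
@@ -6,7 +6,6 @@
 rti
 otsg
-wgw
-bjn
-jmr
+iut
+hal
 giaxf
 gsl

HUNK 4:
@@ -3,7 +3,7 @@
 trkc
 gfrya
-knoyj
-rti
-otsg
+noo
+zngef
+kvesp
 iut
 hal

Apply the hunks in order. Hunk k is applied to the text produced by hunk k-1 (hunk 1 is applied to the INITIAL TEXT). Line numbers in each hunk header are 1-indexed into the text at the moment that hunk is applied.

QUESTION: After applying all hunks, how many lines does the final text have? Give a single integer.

Hunk 1: at line 3 remove [ycbnn] add [rti] -> 11 lines: rqq lnmbu odwa ons rti otsg wgw bjn jmr giaxf gsl
Hunk 2: at line 1 remove [odwa,ons] add [trkc,gfrya,knoyj] -> 12 lines: rqq lnmbu trkc gfrya knoyj rti otsg wgw bjn jmr giaxf gsl
Hunk 3: at line 6 remove [wgw,bjn,jmr] add [iut,hal] -> 11 lines: rqq lnmbu trkc gfrya knoyj rti otsg iut hal giaxf gsl
Hunk 4: at line 3 remove [knoyj,rti,otsg] add [noo,zngef,kvesp] -> 11 lines: rqq lnmbu trkc gfrya noo zngef kvesp iut hal giaxf gsl
Final line count: 11

Answer: 11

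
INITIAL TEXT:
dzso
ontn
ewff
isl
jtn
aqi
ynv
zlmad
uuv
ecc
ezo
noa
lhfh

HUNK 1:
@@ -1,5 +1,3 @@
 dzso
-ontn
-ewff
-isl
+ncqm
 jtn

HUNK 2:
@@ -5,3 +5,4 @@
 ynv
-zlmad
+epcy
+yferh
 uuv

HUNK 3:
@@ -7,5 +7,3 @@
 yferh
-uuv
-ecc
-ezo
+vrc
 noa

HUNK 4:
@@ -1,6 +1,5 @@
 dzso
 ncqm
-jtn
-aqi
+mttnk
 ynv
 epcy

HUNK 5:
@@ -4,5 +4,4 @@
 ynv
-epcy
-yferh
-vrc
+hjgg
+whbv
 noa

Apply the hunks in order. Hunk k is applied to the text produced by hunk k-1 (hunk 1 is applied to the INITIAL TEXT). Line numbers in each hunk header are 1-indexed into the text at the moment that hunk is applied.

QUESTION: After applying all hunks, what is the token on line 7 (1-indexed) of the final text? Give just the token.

Hunk 1: at line 1 remove [ontn,ewff,isl] add [ncqm] -> 11 lines: dzso ncqm jtn aqi ynv zlmad uuv ecc ezo noa lhfh
Hunk 2: at line 5 remove [zlmad] add [epcy,yferh] -> 12 lines: dzso ncqm jtn aqi ynv epcy yferh uuv ecc ezo noa lhfh
Hunk 3: at line 7 remove [uuv,ecc,ezo] add [vrc] -> 10 lines: dzso ncqm jtn aqi ynv epcy yferh vrc noa lhfh
Hunk 4: at line 1 remove [jtn,aqi] add [mttnk] -> 9 lines: dzso ncqm mttnk ynv epcy yferh vrc noa lhfh
Hunk 5: at line 4 remove [epcy,yferh,vrc] add [hjgg,whbv] -> 8 lines: dzso ncqm mttnk ynv hjgg whbv noa lhfh
Final line 7: noa

Answer: noa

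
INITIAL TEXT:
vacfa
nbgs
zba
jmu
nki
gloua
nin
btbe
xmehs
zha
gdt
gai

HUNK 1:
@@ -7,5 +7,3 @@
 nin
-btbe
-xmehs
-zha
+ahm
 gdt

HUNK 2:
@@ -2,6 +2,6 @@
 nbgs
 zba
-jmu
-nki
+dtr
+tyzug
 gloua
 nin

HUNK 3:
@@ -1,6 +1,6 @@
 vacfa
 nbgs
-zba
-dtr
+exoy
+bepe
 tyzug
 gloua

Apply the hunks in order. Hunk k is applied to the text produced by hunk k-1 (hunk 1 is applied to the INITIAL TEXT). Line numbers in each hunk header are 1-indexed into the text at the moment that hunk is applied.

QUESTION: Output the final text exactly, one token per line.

Answer: vacfa
nbgs
exoy
bepe
tyzug
gloua
nin
ahm
gdt
gai

Derivation:
Hunk 1: at line 7 remove [btbe,xmehs,zha] add [ahm] -> 10 lines: vacfa nbgs zba jmu nki gloua nin ahm gdt gai
Hunk 2: at line 2 remove [jmu,nki] add [dtr,tyzug] -> 10 lines: vacfa nbgs zba dtr tyzug gloua nin ahm gdt gai
Hunk 3: at line 1 remove [zba,dtr] add [exoy,bepe] -> 10 lines: vacfa nbgs exoy bepe tyzug gloua nin ahm gdt gai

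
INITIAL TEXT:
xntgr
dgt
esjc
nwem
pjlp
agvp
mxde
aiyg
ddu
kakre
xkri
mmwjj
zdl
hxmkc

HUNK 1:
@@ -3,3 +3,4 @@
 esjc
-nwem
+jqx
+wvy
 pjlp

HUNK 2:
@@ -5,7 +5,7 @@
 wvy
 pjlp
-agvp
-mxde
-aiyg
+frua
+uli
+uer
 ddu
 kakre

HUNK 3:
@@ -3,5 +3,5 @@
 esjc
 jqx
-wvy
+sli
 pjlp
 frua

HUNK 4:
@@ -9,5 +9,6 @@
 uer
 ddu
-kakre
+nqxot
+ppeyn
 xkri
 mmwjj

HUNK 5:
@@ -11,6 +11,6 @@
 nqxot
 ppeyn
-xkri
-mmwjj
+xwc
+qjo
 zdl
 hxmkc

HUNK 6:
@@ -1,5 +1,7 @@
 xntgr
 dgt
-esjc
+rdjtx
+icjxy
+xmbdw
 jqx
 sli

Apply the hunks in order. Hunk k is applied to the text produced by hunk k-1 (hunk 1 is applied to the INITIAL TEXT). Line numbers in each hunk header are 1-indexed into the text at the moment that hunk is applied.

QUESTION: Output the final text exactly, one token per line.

Answer: xntgr
dgt
rdjtx
icjxy
xmbdw
jqx
sli
pjlp
frua
uli
uer
ddu
nqxot
ppeyn
xwc
qjo
zdl
hxmkc

Derivation:
Hunk 1: at line 3 remove [nwem] add [jqx,wvy] -> 15 lines: xntgr dgt esjc jqx wvy pjlp agvp mxde aiyg ddu kakre xkri mmwjj zdl hxmkc
Hunk 2: at line 5 remove [agvp,mxde,aiyg] add [frua,uli,uer] -> 15 lines: xntgr dgt esjc jqx wvy pjlp frua uli uer ddu kakre xkri mmwjj zdl hxmkc
Hunk 3: at line 3 remove [wvy] add [sli] -> 15 lines: xntgr dgt esjc jqx sli pjlp frua uli uer ddu kakre xkri mmwjj zdl hxmkc
Hunk 4: at line 9 remove [kakre] add [nqxot,ppeyn] -> 16 lines: xntgr dgt esjc jqx sli pjlp frua uli uer ddu nqxot ppeyn xkri mmwjj zdl hxmkc
Hunk 5: at line 11 remove [xkri,mmwjj] add [xwc,qjo] -> 16 lines: xntgr dgt esjc jqx sli pjlp frua uli uer ddu nqxot ppeyn xwc qjo zdl hxmkc
Hunk 6: at line 1 remove [esjc] add [rdjtx,icjxy,xmbdw] -> 18 lines: xntgr dgt rdjtx icjxy xmbdw jqx sli pjlp frua uli uer ddu nqxot ppeyn xwc qjo zdl hxmkc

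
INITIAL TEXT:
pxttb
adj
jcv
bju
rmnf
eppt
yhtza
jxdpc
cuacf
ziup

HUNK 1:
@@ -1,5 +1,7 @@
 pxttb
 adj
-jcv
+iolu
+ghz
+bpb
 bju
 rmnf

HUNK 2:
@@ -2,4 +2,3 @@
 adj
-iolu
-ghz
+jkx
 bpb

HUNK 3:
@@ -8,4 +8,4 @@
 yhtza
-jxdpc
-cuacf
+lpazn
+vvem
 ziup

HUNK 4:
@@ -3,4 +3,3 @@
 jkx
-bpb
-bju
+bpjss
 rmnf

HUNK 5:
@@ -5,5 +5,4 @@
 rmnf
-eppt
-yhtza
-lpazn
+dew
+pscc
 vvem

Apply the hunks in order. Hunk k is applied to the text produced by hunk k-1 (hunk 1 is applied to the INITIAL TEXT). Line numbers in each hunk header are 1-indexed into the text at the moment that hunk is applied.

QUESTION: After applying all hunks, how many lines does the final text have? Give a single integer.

Hunk 1: at line 1 remove [jcv] add [iolu,ghz,bpb] -> 12 lines: pxttb adj iolu ghz bpb bju rmnf eppt yhtza jxdpc cuacf ziup
Hunk 2: at line 2 remove [iolu,ghz] add [jkx] -> 11 lines: pxttb adj jkx bpb bju rmnf eppt yhtza jxdpc cuacf ziup
Hunk 3: at line 8 remove [jxdpc,cuacf] add [lpazn,vvem] -> 11 lines: pxttb adj jkx bpb bju rmnf eppt yhtza lpazn vvem ziup
Hunk 4: at line 3 remove [bpb,bju] add [bpjss] -> 10 lines: pxttb adj jkx bpjss rmnf eppt yhtza lpazn vvem ziup
Hunk 5: at line 5 remove [eppt,yhtza,lpazn] add [dew,pscc] -> 9 lines: pxttb adj jkx bpjss rmnf dew pscc vvem ziup
Final line count: 9

Answer: 9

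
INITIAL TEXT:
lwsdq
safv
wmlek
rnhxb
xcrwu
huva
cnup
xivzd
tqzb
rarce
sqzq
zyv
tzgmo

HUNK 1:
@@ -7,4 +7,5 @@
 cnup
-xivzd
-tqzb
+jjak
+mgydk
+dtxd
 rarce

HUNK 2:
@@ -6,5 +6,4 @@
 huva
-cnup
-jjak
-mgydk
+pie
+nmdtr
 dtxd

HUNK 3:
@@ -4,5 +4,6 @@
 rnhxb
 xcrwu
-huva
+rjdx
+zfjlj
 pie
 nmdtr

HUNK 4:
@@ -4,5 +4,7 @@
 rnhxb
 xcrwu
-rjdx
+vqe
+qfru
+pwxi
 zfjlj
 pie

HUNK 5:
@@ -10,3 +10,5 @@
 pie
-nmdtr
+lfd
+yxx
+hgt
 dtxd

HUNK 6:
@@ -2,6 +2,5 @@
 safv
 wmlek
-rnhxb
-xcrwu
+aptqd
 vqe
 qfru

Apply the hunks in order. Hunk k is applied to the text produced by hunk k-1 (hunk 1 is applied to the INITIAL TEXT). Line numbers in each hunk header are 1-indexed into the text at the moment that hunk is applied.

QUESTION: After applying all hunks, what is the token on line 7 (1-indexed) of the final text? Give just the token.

Hunk 1: at line 7 remove [xivzd,tqzb] add [jjak,mgydk,dtxd] -> 14 lines: lwsdq safv wmlek rnhxb xcrwu huva cnup jjak mgydk dtxd rarce sqzq zyv tzgmo
Hunk 2: at line 6 remove [cnup,jjak,mgydk] add [pie,nmdtr] -> 13 lines: lwsdq safv wmlek rnhxb xcrwu huva pie nmdtr dtxd rarce sqzq zyv tzgmo
Hunk 3: at line 4 remove [huva] add [rjdx,zfjlj] -> 14 lines: lwsdq safv wmlek rnhxb xcrwu rjdx zfjlj pie nmdtr dtxd rarce sqzq zyv tzgmo
Hunk 4: at line 4 remove [rjdx] add [vqe,qfru,pwxi] -> 16 lines: lwsdq safv wmlek rnhxb xcrwu vqe qfru pwxi zfjlj pie nmdtr dtxd rarce sqzq zyv tzgmo
Hunk 5: at line 10 remove [nmdtr] add [lfd,yxx,hgt] -> 18 lines: lwsdq safv wmlek rnhxb xcrwu vqe qfru pwxi zfjlj pie lfd yxx hgt dtxd rarce sqzq zyv tzgmo
Hunk 6: at line 2 remove [rnhxb,xcrwu] add [aptqd] -> 17 lines: lwsdq safv wmlek aptqd vqe qfru pwxi zfjlj pie lfd yxx hgt dtxd rarce sqzq zyv tzgmo
Final line 7: pwxi

Answer: pwxi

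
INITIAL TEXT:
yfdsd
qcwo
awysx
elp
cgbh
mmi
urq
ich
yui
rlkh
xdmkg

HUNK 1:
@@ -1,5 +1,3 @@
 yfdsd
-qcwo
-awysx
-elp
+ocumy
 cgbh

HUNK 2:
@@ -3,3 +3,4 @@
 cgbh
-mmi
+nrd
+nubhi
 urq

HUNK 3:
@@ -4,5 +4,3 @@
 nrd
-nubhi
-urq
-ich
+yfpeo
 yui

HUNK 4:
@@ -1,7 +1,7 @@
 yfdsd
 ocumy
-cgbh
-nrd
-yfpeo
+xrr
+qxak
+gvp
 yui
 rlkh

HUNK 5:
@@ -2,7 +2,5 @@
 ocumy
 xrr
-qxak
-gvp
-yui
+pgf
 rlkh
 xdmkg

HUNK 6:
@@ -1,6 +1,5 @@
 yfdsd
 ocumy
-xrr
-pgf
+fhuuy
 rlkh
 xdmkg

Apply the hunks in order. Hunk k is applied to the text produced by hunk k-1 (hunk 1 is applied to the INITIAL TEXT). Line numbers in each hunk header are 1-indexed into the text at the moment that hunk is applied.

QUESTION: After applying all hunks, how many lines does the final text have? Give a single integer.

Hunk 1: at line 1 remove [qcwo,awysx,elp] add [ocumy] -> 9 lines: yfdsd ocumy cgbh mmi urq ich yui rlkh xdmkg
Hunk 2: at line 3 remove [mmi] add [nrd,nubhi] -> 10 lines: yfdsd ocumy cgbh nrd nubhi urq ich yui rlkh xdmkg
Hunk 3: at line 4 remove [nubhi,urq,ich] add [yfpeo] -> 8 lines: yfdsd ocumy cgbh nrd yfpeo yui rlkh xdmkg
Hunk 4: at line 1 remove [cgbh,nrd,yfpeo] add [xrr,qxak,gvp] -> 8 lines: yfdsd ocumy xrr qxak gvp yui rlkh xdmkg
Hunk 5: at line 2 remove [qxak,gvp,yui] add [pgf] -> 6 lines: yfdsd ocumy xrr pgf rlkh xdmkg
Hunk 6: at line 1 remove [xrr,pgf] add [fhuuy] -> 5 lines: yfdsd ocumy fhuuy rlkh xdmkg
Final line count: 5

Answer: 5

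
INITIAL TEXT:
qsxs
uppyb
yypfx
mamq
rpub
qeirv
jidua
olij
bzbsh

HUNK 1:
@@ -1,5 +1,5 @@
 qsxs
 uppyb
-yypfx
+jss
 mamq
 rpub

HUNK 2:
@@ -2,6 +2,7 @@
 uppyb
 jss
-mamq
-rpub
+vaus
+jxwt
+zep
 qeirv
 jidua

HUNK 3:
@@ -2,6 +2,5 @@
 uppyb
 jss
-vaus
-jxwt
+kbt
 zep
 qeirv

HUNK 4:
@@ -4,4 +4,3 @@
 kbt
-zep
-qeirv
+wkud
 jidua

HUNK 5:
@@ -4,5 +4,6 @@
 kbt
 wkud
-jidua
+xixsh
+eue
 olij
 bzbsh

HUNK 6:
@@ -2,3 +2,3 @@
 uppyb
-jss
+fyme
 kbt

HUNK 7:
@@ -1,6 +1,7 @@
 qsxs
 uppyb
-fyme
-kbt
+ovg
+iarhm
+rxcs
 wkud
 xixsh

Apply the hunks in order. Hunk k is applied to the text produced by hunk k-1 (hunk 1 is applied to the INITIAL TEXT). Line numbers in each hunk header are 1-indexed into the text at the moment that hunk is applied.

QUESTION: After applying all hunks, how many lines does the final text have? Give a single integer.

Hunk 1: at line 1 remove [yypfx] add [jss] -> 9 lines: qsxs uppyb jss mamq rpub qeirv jidua olij bzbsh
Hunk 2: at line 2 remove [mamq,rpub] add [vaus,jxwt,zep] -> 10 lines: qsxs uppyb jss vaus jxwt zep qeirv jidua olij bzbsh
Hunk 3: at line 2 remove [vaus,jxwt] add [kbt] -> 9 lines: qsxs uppyb jss kbt zep qeirv jidua olij bzbsh
Hunk 4: at line 4 remove [zep,qeirv] add [wkud] -> 8 lines: qsxs uppyb jss kbt wkud jidua olij bzbsh
Hunk 5: at line 4 remove [jidua] add [xixsh,eue] -> 9 lines: qsxs uppyb jss kbt wkud xixsh eue olij bzbsh
Hunk 6: at line 2 remove [jss] add [fyme] -> 9 lines: qsxs uppyb fyme kbt wkud xixsh eue olij bzbsh
Hunk 7: at line 1 remove [fyme,kbt] add [ovg,iarhm,rxcs] -> 10 lines: qsxs uppyb ovg iarhm rxcs wkud xixsh eue olij bzbsh
Final line count: 10

Answer: 10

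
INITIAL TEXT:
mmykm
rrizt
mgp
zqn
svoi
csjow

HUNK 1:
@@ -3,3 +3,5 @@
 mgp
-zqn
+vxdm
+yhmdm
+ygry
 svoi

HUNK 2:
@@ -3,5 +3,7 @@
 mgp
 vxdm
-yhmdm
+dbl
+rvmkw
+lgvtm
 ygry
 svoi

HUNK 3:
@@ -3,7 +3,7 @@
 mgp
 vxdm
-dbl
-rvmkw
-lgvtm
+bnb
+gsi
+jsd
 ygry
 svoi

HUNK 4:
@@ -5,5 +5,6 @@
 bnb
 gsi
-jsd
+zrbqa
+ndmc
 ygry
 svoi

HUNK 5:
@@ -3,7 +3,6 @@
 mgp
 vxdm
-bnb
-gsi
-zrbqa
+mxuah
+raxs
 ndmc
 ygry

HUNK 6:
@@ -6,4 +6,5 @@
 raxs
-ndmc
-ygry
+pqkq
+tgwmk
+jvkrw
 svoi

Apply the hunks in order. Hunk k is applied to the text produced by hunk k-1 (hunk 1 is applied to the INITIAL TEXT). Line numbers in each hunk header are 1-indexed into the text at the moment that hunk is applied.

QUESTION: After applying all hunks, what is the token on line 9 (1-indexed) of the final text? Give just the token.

Hunk 1: at line 3 remove [zqn] add [vxdm,yhmdm,ygry] -> 8 lines: mmykm rrizt mgp vxdm yhmdm ygry svoi csjow
Hunk 2: at line 3 remove [yhmdm] add [dbl,rvmkw,lgvtm] -> 10 lines: mmykm rrizt mgp vxdm dbl rvmkw lgvtm ygry svoi csjow
Hunk 3: at line 3 remove [dbl,rvmkw,lgvtm] add [bnb,gsi,jsd] -> 10 lines: mmykm rrizt mgp vxdm bnb gsi jsd ygry svoi csjow
Hunk 4: at line 5 remove [jsd] add [zrbqa,ndmc] -> 11 lines: mmykm rrizt mgp vxdm bnb gsi zrbqa ndmc ygry svoi csjow
Hunk 5: at line 3 remove [bnb,gsi,zrbqa] add [mxuah,raxs] -> 10 lines: mmykm rrizt mgp vxdm mxuah raxs ndmc ygry svoi csjow
Hunk 6: at line 6 remove [ndmc,ygry] add [pqkq,tgwmk,jvkrw] -> 11 lines: mmykm rrizt mgp vxdm mxuah raxs pqkq tgwmk jvkrw svoi csjow
Final line 9: jvkrw

Answer: jvkrw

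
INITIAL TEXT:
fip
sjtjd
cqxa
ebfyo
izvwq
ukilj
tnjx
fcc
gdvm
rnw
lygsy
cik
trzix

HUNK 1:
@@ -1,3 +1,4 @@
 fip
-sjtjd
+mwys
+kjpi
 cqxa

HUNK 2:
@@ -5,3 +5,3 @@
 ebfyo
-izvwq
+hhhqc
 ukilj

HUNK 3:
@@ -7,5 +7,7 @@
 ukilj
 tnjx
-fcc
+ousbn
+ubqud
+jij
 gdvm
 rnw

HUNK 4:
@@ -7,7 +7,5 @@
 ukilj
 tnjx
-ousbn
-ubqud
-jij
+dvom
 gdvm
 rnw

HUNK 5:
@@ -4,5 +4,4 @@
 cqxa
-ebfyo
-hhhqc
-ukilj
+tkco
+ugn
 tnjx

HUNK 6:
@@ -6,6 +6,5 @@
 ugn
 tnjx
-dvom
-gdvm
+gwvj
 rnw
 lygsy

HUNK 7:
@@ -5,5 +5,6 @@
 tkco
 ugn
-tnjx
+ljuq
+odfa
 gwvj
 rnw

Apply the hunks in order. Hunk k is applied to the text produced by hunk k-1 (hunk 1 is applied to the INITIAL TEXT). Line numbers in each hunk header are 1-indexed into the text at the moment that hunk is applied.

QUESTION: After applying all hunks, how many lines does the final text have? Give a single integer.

Answer: 13

Derivation:
Hunk 1: at line 1 remove [sjtjd] add [mwys,kjpi] -> 14 lines: fip mwys kjpi cqxa ebfyo izvwq ukilj tnjx fcc gdvm rnw lygsy cik trzix
Hunk 2: at line 5 remove [izvwq] add [hhhqc] -> 14 lines: fip mwys kjpi cqxa ebfyo hhhqc ukilj tnjx fcc gdvm rnw lygsy cik trzix
Hunk 3: at line 7 remove [fcc] add [ousbn,ubqud,jij] -> 16 lines: fip mwys kjpi cqxa ebfyo hhhqc ukilj tnjx ousbn ubqud jij gdvm rnw lygsy cik trzix
Hunk 4: at line 7 remove [ousbn,ubqud,jij] add [dvom] -> 14 lines: fip mwys kjpi cqxa ebfyo hhhqc ukilj tnjx dvom gdvm rnw lygsy cik trzix
Hunk 5: at line 4 remove [ebfyo,hhhqc,ukilj] add [tkco,ugn] -> 13 lines: fip mwys kjpi cqxa tkco ugn tnjx dvom gdvm rnw lygsy cik trzix
Hunk 6: at line 6 remove [dvom,gdvm] add [gwvj] -> 12 lines: fip mwys kjpi cqxa tkco ugn tnjx gwvj rnw lygsy cik trzix
Hunk 7: at line 5 remove [tnjx] add [ljuq,odfa] -> 13 lines: fip mwys kjpi cqxa tkco ugn ljuq odfa gwvj rnw lygsy cik trzix
Final line count: 13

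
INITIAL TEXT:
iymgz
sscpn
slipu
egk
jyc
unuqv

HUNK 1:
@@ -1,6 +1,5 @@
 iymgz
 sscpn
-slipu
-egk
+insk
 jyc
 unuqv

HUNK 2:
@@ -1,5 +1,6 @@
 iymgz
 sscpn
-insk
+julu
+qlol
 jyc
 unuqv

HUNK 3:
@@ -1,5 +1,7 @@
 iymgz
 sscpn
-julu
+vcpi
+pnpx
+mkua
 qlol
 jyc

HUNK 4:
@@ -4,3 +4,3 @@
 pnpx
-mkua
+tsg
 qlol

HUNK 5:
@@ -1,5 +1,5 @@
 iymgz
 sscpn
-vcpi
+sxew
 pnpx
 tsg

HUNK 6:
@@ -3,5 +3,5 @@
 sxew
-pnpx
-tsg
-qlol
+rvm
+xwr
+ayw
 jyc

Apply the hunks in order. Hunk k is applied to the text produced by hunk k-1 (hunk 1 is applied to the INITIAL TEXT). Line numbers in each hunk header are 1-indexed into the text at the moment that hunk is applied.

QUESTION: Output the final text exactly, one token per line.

Hunk 1: at line 1 remove [slipu,egk] add [insk] -> 5 lines: iymgz sscpn insk jyc unuqv
Hunk 2: at line 1 remove [insk] add [julu,qlol] -> 6 lines: iymgz sscpn julu qlol jyc unuqv
Hunk 3: at line 1 remove [julu] add [vcpi,pnpx,mkua] -> 8 lines: iymgz sscpn vcpi pnpx mkua qlol jyc unuqv
Hunk 4: at line 4 remove [mkua] add [tsg] -> 8 lines: iymgz sscpn vcpi pnpx tsg qlol jyc unuqv
Hunk 5: at line 1 remove [vcpi] add [sxew] -> 8 lines: iymgz sscpn sxew pnpx tsg qlol jyc unuqv
Hunk 6: at line 3 remove [pnpx,tsg,qlol] add [rvm,xwr,ayw] -> 8 lines: iymgz sscpn sxew rvm xwr ayw jyc unuqv

Answer: iymgz
sscpn
sxew
rvm
xwr
ayw
jyc
unuqv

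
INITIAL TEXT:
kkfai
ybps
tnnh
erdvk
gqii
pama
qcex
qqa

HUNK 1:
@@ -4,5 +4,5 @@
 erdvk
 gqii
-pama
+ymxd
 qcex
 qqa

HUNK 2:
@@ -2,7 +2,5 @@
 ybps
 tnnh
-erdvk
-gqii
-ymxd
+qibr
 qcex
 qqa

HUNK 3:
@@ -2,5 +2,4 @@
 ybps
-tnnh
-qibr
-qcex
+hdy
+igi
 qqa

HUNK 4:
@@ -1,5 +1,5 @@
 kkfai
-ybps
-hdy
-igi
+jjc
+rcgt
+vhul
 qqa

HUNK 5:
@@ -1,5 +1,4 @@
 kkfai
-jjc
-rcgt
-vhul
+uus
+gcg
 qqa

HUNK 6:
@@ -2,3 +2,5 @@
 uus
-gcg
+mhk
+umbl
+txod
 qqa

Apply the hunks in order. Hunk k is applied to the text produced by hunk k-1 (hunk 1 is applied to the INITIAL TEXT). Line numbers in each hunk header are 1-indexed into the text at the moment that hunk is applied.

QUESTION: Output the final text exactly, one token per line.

Answer: kkfai
uus
mhk
umbl
txod
qqa

Derivation:
Hunk 1: at line 4 remove [pama] add [ymxd] -> 8 lines: kkfai ybps tnnh erdvk gqii ymxd qcex qqa
Hunk 2: at line 2 remove [erdvk,gqii,ymxd] add [qibr] -> 6 lines: kkfai ybps tnnh qibr qcex qqa
Hunk 3: at line 2 remove [tnnh,qibr,qcex] add [hdy,igi] -> 5 lines: kkfai ybps hdy igi qqa
Hunk 4: at line 1 remove [ybps,hdy,igi] add [jjc,rcgt,vhul] -> 5 lines: kkfai jjc rcgt vhul qqa
Hunk 5: at line 1 remove [jjc,rcgt,vhul] add [uus,gcg] -> 4 lines: kkfai uus gcg qqa
Hunk 6: at line 2 remove [gcg] add [mhk,umbl,txod] -> 6 lines: kkfai uus mhk umbl txod qqa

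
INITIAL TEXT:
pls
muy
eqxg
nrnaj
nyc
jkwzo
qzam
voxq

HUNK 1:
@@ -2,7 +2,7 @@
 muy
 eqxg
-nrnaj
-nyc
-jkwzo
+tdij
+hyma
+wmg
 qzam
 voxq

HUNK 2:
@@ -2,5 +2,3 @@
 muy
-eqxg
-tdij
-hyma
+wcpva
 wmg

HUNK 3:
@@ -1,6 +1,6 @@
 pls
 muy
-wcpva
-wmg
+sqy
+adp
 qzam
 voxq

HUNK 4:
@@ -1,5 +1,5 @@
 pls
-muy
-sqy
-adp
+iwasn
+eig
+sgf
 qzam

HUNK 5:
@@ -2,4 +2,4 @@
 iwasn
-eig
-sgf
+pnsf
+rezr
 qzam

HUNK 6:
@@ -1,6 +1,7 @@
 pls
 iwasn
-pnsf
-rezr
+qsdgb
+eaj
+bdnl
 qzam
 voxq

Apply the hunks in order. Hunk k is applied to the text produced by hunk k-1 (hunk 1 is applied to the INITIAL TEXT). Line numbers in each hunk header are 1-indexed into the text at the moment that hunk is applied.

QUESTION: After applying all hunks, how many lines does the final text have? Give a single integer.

Hunk 1: at line 2 remove [nrnaj,nyc,jkwzo] add [tdij,hyma,wmg] -> 8 lines: pls muy eqxg tdij hyma wmg qzam voxq
Hunk 2: at line 2 remove [eqxg,tdij,hyma] add [wcpva] -> 6 lines: pls muy wcpva wmg qzam voxq
Hunk 3: at line 1 remove [wcpva,wmg] add [sqy,adp] -> 6 lines: pls muy sqy adp qzam voxq
Hunk 4: at line 1 remove [muy,sqy,adp] add [iwasn,eig,sgf] -> 6 lines: pls iwasn eig sgf qzam voxq
Hunk 5: at line 2 remove [eig,sgf] add [pnsf,rezr] -> 6 lines: pls iwasn pnsf rezr qzam voxq
Hunk 6: at line 1 remove [pnsf,rezr] add [qsdgb,eaj,bdnl] -> 7 lines: pls iwasn qsdgb eaj bdnl qzam voxq
Final line count: 7

Answer: 7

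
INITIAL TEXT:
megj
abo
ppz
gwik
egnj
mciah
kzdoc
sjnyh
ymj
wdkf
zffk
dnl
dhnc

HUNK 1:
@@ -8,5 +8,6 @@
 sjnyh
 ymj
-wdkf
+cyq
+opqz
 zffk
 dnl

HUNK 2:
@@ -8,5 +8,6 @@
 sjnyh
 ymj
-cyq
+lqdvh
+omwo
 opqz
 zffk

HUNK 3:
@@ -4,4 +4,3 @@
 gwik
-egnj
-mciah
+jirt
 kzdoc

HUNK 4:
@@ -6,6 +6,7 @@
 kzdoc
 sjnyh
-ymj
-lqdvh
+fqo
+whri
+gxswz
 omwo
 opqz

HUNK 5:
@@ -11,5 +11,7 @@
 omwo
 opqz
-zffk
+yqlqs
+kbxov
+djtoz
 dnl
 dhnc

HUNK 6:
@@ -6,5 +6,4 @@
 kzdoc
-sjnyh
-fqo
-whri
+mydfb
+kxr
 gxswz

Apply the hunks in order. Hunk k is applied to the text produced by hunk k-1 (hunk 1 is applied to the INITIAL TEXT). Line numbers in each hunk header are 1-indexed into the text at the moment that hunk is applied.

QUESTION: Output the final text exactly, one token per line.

Hunk 1: at line 8 remove [wdkf] add [cyq,opqz] -> 14 lines: megj abo ppz gwik egnj mciah kzdoc sjnyh ymj cyq opqz zffk dnl dhnc
Hunk 2: at line 8 remove [cyq] add [lqdvh,omwo] -> 15 lines: megj abo ppz gwik egnj mciah kzdoc sjnyh ymj lqdvh omwo opqz zffk dnl dhnc
Hunk 3: at line 4 remove [egnj,mciah] add [jirt] -> 14 lines: megj abo ppz gwik jirt kzdoc sjnyh ymj lqdvh omwo opqz zffk dnl dhnc
Hunk 4: at line 6 remove [ymj,lqdvh] add [fqo,whri,gxswz] -> 15 lines: megj abo ppz gwik jirt kzdoc sjnyh fqo whri gxswz omwo opqz zffk dnl dhnc
Hunk 5: at line 11 remove [zffk] add [yqlqs,kbxov,djtoz] -> 17 lines: megj abo ppz gwik jirt kzdoc sjnyh fqo whri gxswz omwo opqz yqlqs kbxov djtoz dnl dhnc
Hunk 6: at line 6 remove [sjnyh,fqo,whri] add [mydfb,kxr] -> 16 lines: megj abo ppz gwik jirt kzdoc mydfb kxr gxswz omwo opqz yqlqs kbxov djtoz dnl dhnc

Answer: megj
abo
ppz
gwik
jirt
kzdoc
mydfb
kxr
gxswz
omwo
opqz
yqlqs
kbxov
djtoz
dnl
dhnc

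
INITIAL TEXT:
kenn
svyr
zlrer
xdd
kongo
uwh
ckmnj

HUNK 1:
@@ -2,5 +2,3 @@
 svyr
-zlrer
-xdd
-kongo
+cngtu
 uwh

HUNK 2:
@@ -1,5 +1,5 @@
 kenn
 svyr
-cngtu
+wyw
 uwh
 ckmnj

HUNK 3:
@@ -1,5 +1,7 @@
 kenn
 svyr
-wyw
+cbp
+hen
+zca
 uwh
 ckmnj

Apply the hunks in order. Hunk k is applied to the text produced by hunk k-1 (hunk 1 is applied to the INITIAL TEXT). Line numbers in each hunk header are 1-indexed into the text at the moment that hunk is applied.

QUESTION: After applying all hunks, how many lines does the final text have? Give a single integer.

Answer: 7

Derivation:
Hunk 1: at line 2 remove [zlrer,xdd,kongo] add [cngtu] -> 5 lines: kenn svyr cngtu uwh ckmnj
Hunk 2: at line 1 remove [cngtu] add [wyw] -> 5 lines: kenn svyr wyw uwh ckmnj
Hunk 3: at line 1 remove [wyw] add [cbp,hen,zca] -> 7 lines: kenn svyr cbp hen zca uwh ckmnj
Final line count: 7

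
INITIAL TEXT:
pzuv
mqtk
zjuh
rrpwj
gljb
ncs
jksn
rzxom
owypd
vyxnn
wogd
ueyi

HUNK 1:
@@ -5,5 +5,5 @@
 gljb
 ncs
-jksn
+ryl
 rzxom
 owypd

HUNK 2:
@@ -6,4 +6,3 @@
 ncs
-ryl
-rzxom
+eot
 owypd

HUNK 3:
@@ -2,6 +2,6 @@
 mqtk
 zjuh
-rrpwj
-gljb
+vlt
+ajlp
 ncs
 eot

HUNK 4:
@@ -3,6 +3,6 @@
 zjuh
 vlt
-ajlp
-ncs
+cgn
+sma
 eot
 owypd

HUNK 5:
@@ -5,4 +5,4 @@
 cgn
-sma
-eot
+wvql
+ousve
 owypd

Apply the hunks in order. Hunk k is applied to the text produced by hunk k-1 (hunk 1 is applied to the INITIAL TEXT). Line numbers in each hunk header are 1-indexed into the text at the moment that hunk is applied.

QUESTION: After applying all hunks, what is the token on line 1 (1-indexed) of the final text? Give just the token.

Answer: pzuv

Derivation:
Hunk 1: at line 5 remove [jksn] add [ryl] -> 12 lines: pzuv mqtk zjuh rrpwj gljb ncs ryl rzxom owypd vyxnn wogd ueyi
Hunk 2: at line 6 remove [ryl,rzxom] add [eot] -> 11 lines: pzuv mqtk zjuh rrpwj gljb ncs eot owypd vyxnn wogd ueyi
Hunk 3: at line 2 remove [rrpwj,gljb] add [vlt,ajlp] -> 11 lines: pzuv mqtk zjuh vlt ajlp ncs eot owypd vyxnn wogd ueyi
Hunk 4: at line 3 remove [ajlp,ncs] add [cgn,sma] -> 11 lines: pzuv mqtk zjuh vlt cgn sma eot owypd vyxnn wogd ueyi
Hunk 5: at line 5 remove [sma,eot] add [wvql,ousve] -> 11 lines: pzuv mqtk zjuh vlt cgn wvql ousve owypd vyxnn wogd ueyi
Final line 1: pzuv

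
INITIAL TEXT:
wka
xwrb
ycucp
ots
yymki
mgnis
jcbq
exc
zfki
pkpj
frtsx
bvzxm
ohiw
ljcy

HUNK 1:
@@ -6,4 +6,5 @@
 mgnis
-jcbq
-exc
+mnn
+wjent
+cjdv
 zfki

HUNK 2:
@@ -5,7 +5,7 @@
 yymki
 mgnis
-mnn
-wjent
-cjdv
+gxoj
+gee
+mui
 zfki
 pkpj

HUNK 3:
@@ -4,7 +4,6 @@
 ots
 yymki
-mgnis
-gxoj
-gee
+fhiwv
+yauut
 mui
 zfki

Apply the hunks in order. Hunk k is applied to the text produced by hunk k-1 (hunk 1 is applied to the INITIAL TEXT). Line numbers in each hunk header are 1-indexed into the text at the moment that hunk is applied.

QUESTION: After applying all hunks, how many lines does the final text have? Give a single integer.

Hunk 1: at line 6 remove [jcbq,exc] add [mnn,wjent,cjdv] -> 15 lines: wka xwrb ycucp ots yymki mgnis mnn wjent cjdv zfki pkpj frtsx bvzxm ohiw ljcy
Hunk 2: at line 5 remove [mnn,wjent,cjdv] add [gxoj,gee,mui] -> 15 lines: wka xwrb ycucp ots yymki mgnis gxoj gee mui zfki pkpj frtsx bvzxm ohiw ljcy
Hunk 3: at line 4 remove [mgnis,gxoj,gee] add [fhiwv,yauut] -> 14 lines: wka xwrb ycucp ots yymki fhiwv yauut mui zfki pkpj frtsx bvzxm ohiw ljcy
Final line count: 14

Answer: 14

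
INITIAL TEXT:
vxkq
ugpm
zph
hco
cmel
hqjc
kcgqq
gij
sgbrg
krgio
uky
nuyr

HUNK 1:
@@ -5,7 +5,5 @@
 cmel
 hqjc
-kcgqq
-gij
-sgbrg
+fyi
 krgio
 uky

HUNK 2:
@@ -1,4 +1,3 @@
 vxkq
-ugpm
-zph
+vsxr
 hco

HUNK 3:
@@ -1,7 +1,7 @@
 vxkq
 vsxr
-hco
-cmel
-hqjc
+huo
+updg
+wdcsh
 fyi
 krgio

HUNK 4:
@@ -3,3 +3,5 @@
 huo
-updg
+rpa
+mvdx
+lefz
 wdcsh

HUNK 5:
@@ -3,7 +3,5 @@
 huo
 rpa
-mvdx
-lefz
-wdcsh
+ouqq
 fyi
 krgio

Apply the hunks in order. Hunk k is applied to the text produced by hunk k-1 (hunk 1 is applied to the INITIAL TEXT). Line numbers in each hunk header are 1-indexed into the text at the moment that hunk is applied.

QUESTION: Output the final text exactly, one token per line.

Answer: vxkq
vsxr
huo
rpa
ouqq
fyi
krgio
uky
nuyr

Derivation:
Hunk 1: at line 5 remove [kcgqq,gij,sgbrg] add [fyi] -> 10 lines: vxkq ugpm zph hco cmel hqjc fyi krgio uky nuyr
Hunk 2: at line 1 remove [ugpm,zph] add [vsxr] -> 9 lines: vxkq vsxr hco cmel hqjc fyi krgio uky nuyr
Hunk 3: at line 1 remove [hco,cmel,hqjc] add [huo,updg,wdcsh] -> 9 lines: vxkq vsxr huo updg wdcsh fyi krgio uky nuyr
Hunk 4: at line 3 remove [updg] add [rpa,mvdx,lefz] -> 11 lines: vxkq vsxr huo rpa mvdx lefz wdcsh fyi krgio uky nuyr
Hunk 5: at line 3 remove [mvdx,lefz,wdcsh] add [ouqq] -> 9 lines: vxkq vsxr huo rpa ouqq fyi krgio uky nuyr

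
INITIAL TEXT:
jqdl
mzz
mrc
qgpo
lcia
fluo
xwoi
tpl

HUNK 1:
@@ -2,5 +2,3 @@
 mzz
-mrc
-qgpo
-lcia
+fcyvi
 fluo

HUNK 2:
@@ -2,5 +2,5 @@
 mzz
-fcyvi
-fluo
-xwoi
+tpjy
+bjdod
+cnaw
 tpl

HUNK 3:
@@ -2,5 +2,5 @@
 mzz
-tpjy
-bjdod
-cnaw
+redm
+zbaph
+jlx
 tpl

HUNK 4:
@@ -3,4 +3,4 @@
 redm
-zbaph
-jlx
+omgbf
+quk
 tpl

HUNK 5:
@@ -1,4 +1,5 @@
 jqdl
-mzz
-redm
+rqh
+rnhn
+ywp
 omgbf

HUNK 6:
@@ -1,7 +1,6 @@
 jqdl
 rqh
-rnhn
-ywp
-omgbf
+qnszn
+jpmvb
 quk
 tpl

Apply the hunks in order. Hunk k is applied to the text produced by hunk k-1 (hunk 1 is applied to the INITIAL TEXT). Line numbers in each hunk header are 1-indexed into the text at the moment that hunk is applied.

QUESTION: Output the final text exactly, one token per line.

Answer: jqdl
rqh
qnszn
jpmvb
quk
tpl

Derivation:
Hunk 1: at line 2 remove [mrc,qgpo,lcia] add [fcyvi] -> 6 lines: jqdl mzz fcyvi fluo xwoi tpl
Hunk 2: at line 2 remove [fcyvi,fluo,xwoi] add [tpjy,bjdod,cnaw] -> 6 lines: jqdl mzz tpjy bjdod cnaw tpl
Hunk 3: at line 2 remove [tpjy,bjdod,cnaw] add [redm,zbaph,jlx] -> 6 lines: jqdl mzz redm zbaph jlx tpl
Hunk 4: at line 3 remove [zbaph,jlx] add [omgbf,quk] -> 6 lines: jqdl mzz redm omgbf quk tpl
Hunk 5: at line 1 remove [mzz,redm] add [rqh,rnhn,ywp] -> 7 lines: jqdl rqh rnhn ywp omgbf quk tpl
Hunk 6: at line 1 remove [rnhn,ywp,omgbf] add [qnszn,jpmvb] -> 6 lines: jqdl rqh qnszn jpmvb quk tpl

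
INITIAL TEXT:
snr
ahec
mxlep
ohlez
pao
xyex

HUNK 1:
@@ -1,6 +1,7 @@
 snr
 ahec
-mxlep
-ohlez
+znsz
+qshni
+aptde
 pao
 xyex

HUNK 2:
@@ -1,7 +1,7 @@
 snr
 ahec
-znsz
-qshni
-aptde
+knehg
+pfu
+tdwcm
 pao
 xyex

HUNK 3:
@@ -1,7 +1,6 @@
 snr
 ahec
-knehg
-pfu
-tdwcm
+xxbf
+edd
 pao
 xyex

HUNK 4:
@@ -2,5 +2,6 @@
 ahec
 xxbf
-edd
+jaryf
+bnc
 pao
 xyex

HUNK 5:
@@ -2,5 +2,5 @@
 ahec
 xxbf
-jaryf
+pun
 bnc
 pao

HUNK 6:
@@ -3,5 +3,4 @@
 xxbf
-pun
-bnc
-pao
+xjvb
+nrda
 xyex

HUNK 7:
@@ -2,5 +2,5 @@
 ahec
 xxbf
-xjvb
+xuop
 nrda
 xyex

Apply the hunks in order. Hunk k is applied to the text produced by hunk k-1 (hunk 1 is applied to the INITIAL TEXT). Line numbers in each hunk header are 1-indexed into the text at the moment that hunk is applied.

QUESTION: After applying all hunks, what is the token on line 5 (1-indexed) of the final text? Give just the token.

Hunk 1: at line 1 remove [mxlep,ohlez] add [znsz,qshni,aptde] -> 7 lines: snr ahec znsz qshni aptde pao xyex
Hunk 2: at line 1 remove [znsz,qshni,aptde] add [knehg,pfu,tdwcm] -> 7 lines: snr ahec knehg pfu tdwcm pao xyex
Hunk 3: at line 1 remove [knehg,pfu,tdwcm] add [xxbf,edd] -> 6 lines: snr ahec xxbf edd pao xyex
Hunk 4: at line 2 remove [edd] add [jaryf,bnc] -> 7 lines: snr ahec xxbf jaryf bnc pao xyex
Hunk 5: at line 2 remove [jaryf] add [pun] -> 7 lines: snr ahec xxbf pun bnc pao xyex
Hunk 6: at line 3 remove [pun,bnc,pao] add [xjvb,nrda] -> 6 lines: snr ahec xxbf xjvb nrda xyex
Hunk 7: at line 2 remove [xjvb] add [xuop] -> 6 lines: snr ahec xxbf xuop nrda xyex
Final line 5: nrda

Answer: nrda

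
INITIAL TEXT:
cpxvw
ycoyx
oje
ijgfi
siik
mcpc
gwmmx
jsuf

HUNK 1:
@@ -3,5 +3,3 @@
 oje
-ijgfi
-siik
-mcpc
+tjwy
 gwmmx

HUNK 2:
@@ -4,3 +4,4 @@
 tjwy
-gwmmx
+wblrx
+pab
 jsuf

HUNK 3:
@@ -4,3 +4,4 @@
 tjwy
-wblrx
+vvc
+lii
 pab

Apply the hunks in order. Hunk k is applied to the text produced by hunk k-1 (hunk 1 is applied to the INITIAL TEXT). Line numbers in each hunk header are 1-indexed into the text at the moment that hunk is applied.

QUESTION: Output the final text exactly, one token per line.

Hunk 1: at line 3 remove [ijgfi,siik,mcpc] add [tjwy] -> 6 lines: cpxvw ycoyx oje tjwy gwmmx jsuf
Hunk 2: at line 4 remove [gwmmx] add [wblrx,pab] -> 7 lines: cpxvw ycoyx oje tjwy wblrx pab jsuf
Hunk 3: at line 4 remove [wblrx] add [vvc,lii] -> 8 lines: cpxvw ycoyx oje tjwy vvc lii pab jsuf

Answer: cpxvw
ycoyx
oje
tjwy
vvc
lii
pab
jsuf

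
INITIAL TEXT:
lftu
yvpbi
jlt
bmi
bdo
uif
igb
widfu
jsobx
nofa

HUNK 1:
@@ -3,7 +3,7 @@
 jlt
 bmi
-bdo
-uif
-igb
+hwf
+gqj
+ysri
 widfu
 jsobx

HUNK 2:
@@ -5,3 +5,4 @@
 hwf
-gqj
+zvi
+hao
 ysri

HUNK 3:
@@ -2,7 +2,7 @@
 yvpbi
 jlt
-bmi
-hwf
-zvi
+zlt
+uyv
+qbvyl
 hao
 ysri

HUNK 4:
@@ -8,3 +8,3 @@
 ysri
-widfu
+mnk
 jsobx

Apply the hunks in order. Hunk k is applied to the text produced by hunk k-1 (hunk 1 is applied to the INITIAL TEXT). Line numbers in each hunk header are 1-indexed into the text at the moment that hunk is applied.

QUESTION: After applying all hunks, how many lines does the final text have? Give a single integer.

Answer: 11

Derivation:
Hunk 1: at line 3 remove [bdo,uif,igb] add [hwf,gqj,ysri] -> 10 lines: lftu yvpbi jlt bmi hwf gqj ysri widfu jsobx nofa
Hunk 2: at line 5 remove [gqj] add [zvi,hao] -> 11 lines: lftu yvpbi jlt bmi hwf zvi hao ysri widfu jsobx nofa
Hunk 3: at line 2 remove [bmi,hwf,zvi] add [zlt,uyv,qbvyl] -> 11 lines: lftu yvpbi jlt zlt uyv qbvyl hao ysri widfu jsobx nofa
Hunk 4: at line 8 remove [widfu] add [mnk] -> 11 lines: lftu yvpbi jlt zlt uyv qbvyl hao ysri mnk jsobx nofa
Final line count: 11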